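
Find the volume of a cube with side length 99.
Volume = s³
Volume = 99³
Volume = 970299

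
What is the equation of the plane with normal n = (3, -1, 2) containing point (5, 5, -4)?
d = n·P = (3)(5) + (-1)(5) + (2)(-4) = 2
Plane: 3x - y + 2z = 2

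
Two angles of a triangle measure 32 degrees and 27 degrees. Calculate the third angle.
Sum of angles in a triangle = 180 degrees
Third angle = 180 - 32 - 27
Third angle = 121 degrees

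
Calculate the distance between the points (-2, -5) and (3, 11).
Using the distance formula: d = sqrt((x₂-x₁)² + (y₂-y₁)²)
dx = 3 - (-2) = 5
dy = 11 - (-5) = 16
d = sqrt(5² + 16²) = sqrt(25 + 256) = sqrt(281) = 16.76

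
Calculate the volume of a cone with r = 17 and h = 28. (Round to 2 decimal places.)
Volume = (1/3) * pi * r² * h
Volume = (1/3) * pi * 17² * 28
Volume = (1/3) * pi * 289 * 28
Volume = (1/3) * pi * 8092
Volume = 8473.92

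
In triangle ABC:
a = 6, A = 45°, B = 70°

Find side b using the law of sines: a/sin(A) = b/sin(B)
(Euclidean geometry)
b = a·sin(B)/sin(A) = 6·sin(70°)/sin(45°)
b = 6·0.939693/0.707107 = 7.974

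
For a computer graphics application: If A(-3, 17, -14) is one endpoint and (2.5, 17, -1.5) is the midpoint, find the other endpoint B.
B = (2×2.5 - (-3), 2×17 - 17, 2×(-1.5) - (-14)) = (8, 17, 11)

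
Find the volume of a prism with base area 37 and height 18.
Volume = base area * height
Volume = 37 * 18
Volume = 666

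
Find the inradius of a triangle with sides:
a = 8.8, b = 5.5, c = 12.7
s = (a+b+c)/2 = (8.8+5.5+12.7)/2 = 13.5
Area = √(s(s-a)(s-b)(s-c)) = √(13.5·4.7·8·0.8) = 20.1514
r = Area/s = 20.1514/13.5 = 1.493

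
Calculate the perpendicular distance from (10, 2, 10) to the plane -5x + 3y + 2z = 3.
d = |(-5)(10) + 3(2) + 2(10) - (3)| / √((-5)² + 3² + 2²) = 27/√38 = 4.38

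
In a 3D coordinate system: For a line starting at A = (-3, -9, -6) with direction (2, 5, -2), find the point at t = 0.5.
P(0.5) = (-3 + 2(0.5), -9 + 5(0.5), -6 + (-2)(0.5)) = (-2, -6.5, -7)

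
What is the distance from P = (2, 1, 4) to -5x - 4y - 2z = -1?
d = |(-5)(2) + (-4)(1) + (-2)(4) - (-1)| / √((-5)² + (-4)² + (-2)²) = 21/√45 = 3.13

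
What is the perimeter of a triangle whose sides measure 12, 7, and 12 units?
Perimeter = sum of all sides
Perimeter = 12 + 7 + 12
Perimeter = 31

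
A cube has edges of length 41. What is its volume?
Volume = s³
Volume = 41³
Volume = 68921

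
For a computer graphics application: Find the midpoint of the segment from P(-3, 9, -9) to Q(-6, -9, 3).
Midpoint = ((-3-6)/2, (9-9)/2, (-9+3)/2) = (-4.5, 0, -3)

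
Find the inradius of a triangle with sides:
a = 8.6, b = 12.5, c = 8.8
s = (a+b+c)/2 = (8.6+12.5+8.8)/2 = 14.95
Area = √(s(s-a)(s-b)(s-c)) = √(14.95·6.35·2.45·6.15) = 37.8206
r = Area/s = 37.8206/14.95 = 2.53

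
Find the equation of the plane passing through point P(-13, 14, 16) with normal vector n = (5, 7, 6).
d = n·P = (5)(-13) + (7)(14) + (6)(16) = 129
Plane: 5x + 7y + 6z = 129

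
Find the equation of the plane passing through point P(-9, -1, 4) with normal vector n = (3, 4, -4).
d = n·P = (3)(-9) + (4)(-1) + (-4)(4) = -47
Plane: 3x + 4y - 4z = -47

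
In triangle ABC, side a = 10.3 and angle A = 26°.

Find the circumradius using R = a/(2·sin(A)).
R = a/(2·sin(A)) = 10.3/(2·sin(26°))
R = 10.3/(2·0.438371) = 10.3/0.876742 = 11.75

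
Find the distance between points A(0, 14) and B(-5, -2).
Using the distance formula: d = sqrt((x₂-x₁)² + (y₂-y₁)²)
dx = (-5) - 0 = -5
dy = (-2) - 14 = -16
d = sqrt((-5)² + (-16)²) = sqrt(25 + 256) = sqrt(281) = 16.76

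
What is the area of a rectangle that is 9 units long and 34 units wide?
Area = length * width
Area = 9 * 34
Area = 306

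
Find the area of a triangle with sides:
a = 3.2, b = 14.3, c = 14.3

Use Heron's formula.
s = (a+b+c)/2 = (3.2+14.3+14.3)/2 = 15.9
A = √(s(s-a)(s-b)(s-c)) = √(15.9·12.7·1.6·1.6)
A = √516.941 = 22.74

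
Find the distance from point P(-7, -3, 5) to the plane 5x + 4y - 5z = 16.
d = |5(-7) + 4(-3) + (-5)(5) - (16)| / √(5² + 4² + (-5)²) = 88/√66 = 10.83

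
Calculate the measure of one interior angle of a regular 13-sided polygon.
Interior angle of a regular n-gon = (n-2)*180/n
Interior angle = (13-2)*180/13
Interior angle = 11*180/13
Interior angle = 1980/13
Interior angle = 152.31 degrees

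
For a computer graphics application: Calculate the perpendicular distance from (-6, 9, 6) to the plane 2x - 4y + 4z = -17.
d = |2(-6) + (-4)(9) + 4(6) - (-17)| / √(2² + (-4)² + 4²) = 7/√36 = 1.167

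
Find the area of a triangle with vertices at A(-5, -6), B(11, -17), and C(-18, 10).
Using the coordinate formula: Area = (1/2)|x₁(y₂-y₃) + x₂(y₃-y₁) + x₃(y₁-y₂)|
Area = (1/2)|(-5)((-17)-10) + 11(10-(-6)) + (-18)((-6)-(-17))|
Area = (1/2)|(-5)*(-27) + 11*16 + (-18)*11|
Area = (1/2)|135 + 176 + (-198)|
Area = (1/2)*113 = 56.50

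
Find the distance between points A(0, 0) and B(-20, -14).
Using the distance formula: d = sqrt((x₂-x₁)² + (y₂-y₁)²)
dx = (-20) - 0 = -20
dy = (-14) - 0 = -14
d = sqrt((-20)² + (-14)²) = sqrt(400 + 196) = sqrt(596) = 24.41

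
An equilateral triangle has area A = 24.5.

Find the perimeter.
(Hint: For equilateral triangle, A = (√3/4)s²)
A = (√3/4)s²  →  s² = 4A/√3 = 4·24.5/√3 = 56.5803
s = 7.52199
Perimeter = 3s = 22.57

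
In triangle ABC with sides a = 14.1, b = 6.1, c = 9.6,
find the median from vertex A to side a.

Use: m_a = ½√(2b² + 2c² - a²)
m_a = ½√(2·6.1² + 2·9.6² - 14.1²)
m_a = ½√(74.42 + 184.32 - 198.81) = ½√59.93 = 3.871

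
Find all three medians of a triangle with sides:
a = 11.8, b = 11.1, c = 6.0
Using m_x = ½√(2y² + 2z² - x²):
m_a = ½√(2·11.1² + 2·6.0² - 11.8²) = ½√179.18 = 6.693
m_b = ½√(2·11.8² + 2·6.0² - 11.1²) = ½√227.27 = 7.538
m_c = ½√(2·11.8² + 2·11.1² - 6.0²) = ½√488.9 = 11.06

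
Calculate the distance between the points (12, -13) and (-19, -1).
Using the distance formula: d = sqrt((x₂-x₁)² + (y₂-y₁)²)
dx = (-19) - 12 = -31
dy = (-1) - (-13) = 12
d = sqrt((-31)² + 12²) = sqrt(961 + 144) = sqrt(1105) = 33.24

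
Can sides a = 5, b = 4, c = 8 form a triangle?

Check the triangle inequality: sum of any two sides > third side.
Yes, triangle inequality satisfied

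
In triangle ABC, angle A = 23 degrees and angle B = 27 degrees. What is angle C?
Sum of angles in a triangle = 180 degrees
Third angle = 180 - 23 - 27
Third angle = 130 degrees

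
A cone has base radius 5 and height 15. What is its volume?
Volume = (1/3) * pi * r² * h
Volume = (1/3) * pi * 5² * 15
Volume = (1/3) * pi * 25 * 15
Volume = (1/3) * pi * 375
Volume = 392.70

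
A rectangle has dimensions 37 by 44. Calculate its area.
Area = length * width
Area = 37 * 44
Area = 1628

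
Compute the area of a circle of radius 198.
Area = pi * r²
Area = pi * 198²
Area = pi * 39204
Area = 123163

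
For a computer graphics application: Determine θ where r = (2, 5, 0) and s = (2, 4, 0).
r·s = 24, |r|² = 29, |s|² = 20
cos θ = 24/√580 ≈ 0.9965
θ ≈ 4.764°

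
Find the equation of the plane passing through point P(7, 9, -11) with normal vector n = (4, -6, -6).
d = n·P = (4)(7) + (-6)(9) + (-6)(-11) = 40
Plane: 4x - 6y - 6z = 40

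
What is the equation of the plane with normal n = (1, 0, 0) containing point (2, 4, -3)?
d = n·P = (1)(2) + (0)(4) + (0)(-3) = 2
Plane: x = 2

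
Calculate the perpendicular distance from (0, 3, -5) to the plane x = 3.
d = |1(0) + 0(3) + 0(-5) - (3)| / √(1² + 0² + 0²) = 3/√1 = 3.0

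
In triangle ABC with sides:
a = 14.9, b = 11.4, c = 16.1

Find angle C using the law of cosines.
cos(C) = (a² + b² - c²)/(2ab)
cos(C) = (14.9² + 11.4² - 16.1²)/(2·14.9·11.4) = 92.76/339.72 = 0.273048
C = arccos(0.273048) = 74.15°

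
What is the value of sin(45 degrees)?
sin(45 degrees) = sqrt(2)/2
Decimal approximation: 0.7071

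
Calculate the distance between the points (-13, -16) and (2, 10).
Using the distance formula: d = sqrt((x₂-x₁)² + (y₂-y₁)²)
dx = 2 - (-13) = 15
dy = 10 - (-16) = 26
d = sqrt(15² + 26²) = sqrt(225 + 676) = sqrt(901) = 30.02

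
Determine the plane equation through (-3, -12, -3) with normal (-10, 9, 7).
d = n·P = (-10)(-3) + (9)(-12) + (7)(-3) = -99
Plane: -10x + 9y + 7z = -99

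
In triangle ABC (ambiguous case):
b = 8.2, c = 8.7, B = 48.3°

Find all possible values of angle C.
sin(C)/c = sin(B)/b  →  sin(C) = c·sin(B)/b = 8.7·sin(48.3°)/8.2 = 0.792165
C₁ = arcsin(0.792165) = 52.39°,  C₂ = 180° - C₁ = 127.61°
Check C₂: A = 180° - 48.3° - 127.61° = 4.09° > 0 ✓
C = 52.39° or C = 127.61° (two solutions)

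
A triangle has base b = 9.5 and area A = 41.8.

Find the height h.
A = ½bh  →  h = 2A/b
h = 2·41.8/9.5 = 8.8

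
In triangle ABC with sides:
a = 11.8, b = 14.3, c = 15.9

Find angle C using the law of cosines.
cos(C) = (a² + b² - c²)/(2ab)
cos(C) = (11.8² + 14.3² - 15.9²)/(2·11.8·14.3) = 90.92/337.48 = 0.269409
C = arccos(0.269409) = 74.37°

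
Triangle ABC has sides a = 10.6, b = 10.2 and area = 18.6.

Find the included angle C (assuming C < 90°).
Area = ½ab·sin(C)  →  sin(C) = 2·Area/(ab)
sin(C) = 2·18.6/(10.6·10.2) = 0.344062
C = arcsin(0.344062) = 20.12°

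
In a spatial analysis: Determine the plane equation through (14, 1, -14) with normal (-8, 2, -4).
d = n·P = (-8)(14) + (2)(1) + (-4)(-14) = -54
Plane: -8x + 2y - 4z = -54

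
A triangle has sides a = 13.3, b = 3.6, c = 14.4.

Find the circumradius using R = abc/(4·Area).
s = (a+b+c)/2 = 15.65
Area = √(s(s-a)(s-b)(s-c)) = √(15.65·2.35·12.05·1.25) = 23.5364
R = abc/(4·Area) = (13.3·3.6·14.4)/(4·23.5364) = 689.472/94.1456 = 7.323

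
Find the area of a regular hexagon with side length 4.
For a regular 6-gon with side length s = 4:
Apothem a = s / (2*tan(pi/6)) = 4 / (2*tan(pi/6)) ≈ 3.4641
Perimeter P = 6 * 4 = 24
Area = (1/2) * P * a = (1/2) * 24 * 3.4641 = 41.57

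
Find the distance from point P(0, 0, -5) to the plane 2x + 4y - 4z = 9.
d = |2(0) + 4(0) + (-4)(-5) - (9)| / √(2² + 4² + (-4)²) = 11/√36 = 1.833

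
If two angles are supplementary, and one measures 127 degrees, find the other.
Supplementary angles sum to 180 degrees.
Other angle = 180 - 127
Other angle = 53 degrees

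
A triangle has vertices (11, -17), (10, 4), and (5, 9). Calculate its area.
Using the coordinate formula: Area = (1/2)|x₁(y₂-y₃) + x₂(y₃-y₁) + x₃(y₁-y₂)|
Area = (1/2)|11(4-9) + 10(9-(-17)) + 5((-17)-4)|
Area = (1/2)|11*(-5) + 10*26 + 5*(-21)|
Area = (1/2)|(-55) + 260 + (-105)|
Area = (1/2)*100 = 50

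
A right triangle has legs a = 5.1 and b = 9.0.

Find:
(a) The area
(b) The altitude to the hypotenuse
(a) Area = ½ab = ½·5.1·9.0 = 22.95
(b) Hypotenuse c = √(5.1² + 9.0²) = √107.01 = 10.3446
    Area = ½·c·h_c  →  h_c = 2·Area/c = 2·22.95/10.3446 = 4.437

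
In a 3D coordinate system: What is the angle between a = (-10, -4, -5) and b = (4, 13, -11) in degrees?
a·b = -37, |a|² = 141, |b|² = 306
cos θ = -37/√43146 ≈ -0.1781
θ ≈ 100.3°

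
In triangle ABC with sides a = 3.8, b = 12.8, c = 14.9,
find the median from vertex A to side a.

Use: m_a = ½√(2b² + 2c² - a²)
m_a = ½√(2·12.8² + 2·14.9² - 3.8²)
m_a = ½√(327.68 + 444.02 - 14.44) = ½√757.26 = 13.76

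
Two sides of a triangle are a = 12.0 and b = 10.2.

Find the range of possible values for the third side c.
By the triangle inequality: |a - b| < c < a + b
|12.0 - 10.2| < c < 12.0 + 10.2
1.8 < c < 22.2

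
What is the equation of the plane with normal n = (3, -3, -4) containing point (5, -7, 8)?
d = n·P = (3)(5) + (-3)(-7) + (-4)(8) = 4
Plane: 3x - 3y - 4z = 4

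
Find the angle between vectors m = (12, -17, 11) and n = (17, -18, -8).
m·n = 422, |m|² = 554, |n|² = 677
cos θ = 422/√375058 ≈ 0.6891
θ ≈ 46.44°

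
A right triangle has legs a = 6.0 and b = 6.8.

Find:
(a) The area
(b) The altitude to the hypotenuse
(a) Area = ½ab = ½·6.0·6.8 = 20.4
(b) Hypotenuse c = √(6.0² + 6.8²) = √82.24 = 9.06863
    Area = ½·c·h_c  →  h_c = 2·Area/c = 2·20.4/9.06863 = 4.499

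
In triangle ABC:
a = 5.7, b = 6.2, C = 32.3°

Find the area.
Using A = ½ab·sin(C):
A = ½·5.7·6.2·sin(32.3°) = ½·35.34·0.534352 = 9.442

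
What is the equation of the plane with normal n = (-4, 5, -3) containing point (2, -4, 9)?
d = n·P = (-4)(2) + (5)(-4) + (-3)(9) = -55
Plane: -4x + 5y - 3z = -55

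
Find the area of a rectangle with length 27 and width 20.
Area = length * width
Area = 27 * 20
Area = 540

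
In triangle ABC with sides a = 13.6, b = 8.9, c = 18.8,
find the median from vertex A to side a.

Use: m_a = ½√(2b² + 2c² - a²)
m_a = ½√(2·8.9² + 2·18.8² - 13.6²)
m_a = ½√(158.42 + 706.88 - 184.96) = ½√680.34 = 13.04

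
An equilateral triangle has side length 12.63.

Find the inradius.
For an equilateral triangle, r = s/(2√3) where s is the side.
r = 12.63/(2√3) = 12.63/3.464102 = 3.646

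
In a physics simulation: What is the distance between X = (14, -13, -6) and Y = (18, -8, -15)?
d = √[(4)² + (5)² + (-9)²] = √122 = 11.05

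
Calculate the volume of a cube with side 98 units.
Volume = s³
Volume = 98³
Volume = 941192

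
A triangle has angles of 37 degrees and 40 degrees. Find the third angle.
Sum of angles in a triangle = 180 degrees
Third angle = 180 - 37 - 40
Third angle = 103 degrees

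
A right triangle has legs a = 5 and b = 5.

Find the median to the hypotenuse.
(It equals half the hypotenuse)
Hypotenuse c = √(5² + 5²) = √50 = 7.07107
Median to hypotenuse = c/2 = 3.536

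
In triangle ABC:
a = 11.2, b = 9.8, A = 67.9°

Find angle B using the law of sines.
sin(B)/b = sin(A)/a
sin(B) = b·sin(A)/a = 9.8·sin(67.9°)/11.2 = 0.810713
B = arcsin(0.810713) = 54.17°  (b ≤ a, so B ≤ A and the acute solution is unique)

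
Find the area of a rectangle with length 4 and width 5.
Area = length * width
Area = 4 * 5
Area = 20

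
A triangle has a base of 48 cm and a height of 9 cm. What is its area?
Area = (1/2) * base * height
Area = (1/2) * 48 * 9
Area = 216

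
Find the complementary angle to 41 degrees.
Complementary angles sum to 90 degrees.
Other angle = 90 - 41
Other angle = 49 degrees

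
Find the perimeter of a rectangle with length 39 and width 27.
Perimeter = 2 * (length + width)
Perimeter = 2 * (39 + 27)
Perimeter = 2 * 66
Perimeter = 132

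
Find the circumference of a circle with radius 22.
Circumference = 2 * pi * r
Circumference = 2 * pi * 22
Circumference = 138.23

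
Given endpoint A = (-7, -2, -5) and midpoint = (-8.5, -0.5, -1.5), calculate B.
B = (2×(-8.5) - (-7), 2×(-0.5) - (-2), 2×(-1.5) - (-5)) = (-10, 1, 2)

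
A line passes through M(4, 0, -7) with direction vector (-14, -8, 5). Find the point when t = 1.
P(1) = (4 + (-14)(1), 0 + (-8)(1), -7 + 5(1)) = (-10, -8, -2)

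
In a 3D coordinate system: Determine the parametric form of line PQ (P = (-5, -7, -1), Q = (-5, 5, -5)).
Direction vector d = Q - P = (0, 12, -4)
x = -5, y = -7 + 12t, z = -1 - 4t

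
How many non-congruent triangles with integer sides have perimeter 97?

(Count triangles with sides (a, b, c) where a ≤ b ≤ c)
With a ≤ b ≤ c and a + b + c = 97, the triangle inequality a + b > c gives c < 97/2, so c ≤ 48.
Iterate a from 1 to ⌊p/3⌋ = 32; for each a, b ranges from a to ⌊(p−a)/2⌋ with c = p − a − b, keeping only c ≥ b.
Triples: (1, 48, 48), (2, 47, 48), (3, 46, 48), …
Count = 208 triangles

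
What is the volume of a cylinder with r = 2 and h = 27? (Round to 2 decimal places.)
Volume = pi * r² * h
Volume = pi * 2² * 27
Volume = pi * 4 * 27
Volume = pi * 108
Volume = 339.29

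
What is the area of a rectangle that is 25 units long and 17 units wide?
Area = length * width
Area = 25 * 17
Area = 425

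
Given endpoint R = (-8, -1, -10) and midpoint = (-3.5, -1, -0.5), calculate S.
S = (2×(-3.5) - (-8), 2×(-1) - (-1), 2×(-0.5) - (-10)) = (1, -1, 9)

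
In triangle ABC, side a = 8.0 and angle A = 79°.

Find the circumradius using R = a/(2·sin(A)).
R = a/(2·sin(A)) = 8.0/(2·sin(79°))
R = 8.0/(2·0.981627) = 8.0/1.963254 = 4.075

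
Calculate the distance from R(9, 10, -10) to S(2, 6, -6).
d = √[(-7)² + (-4)² + (4)²] = √81 = 9.0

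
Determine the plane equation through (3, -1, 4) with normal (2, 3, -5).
d = n·P = (2)(3) + (3)(-1) + (-5)(4) = -17
Plane: 2x + 3y - 5z = -17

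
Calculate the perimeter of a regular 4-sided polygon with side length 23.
Perimeter = number of sides * side length
Perimeter = 4 * 23
Perimeter = 92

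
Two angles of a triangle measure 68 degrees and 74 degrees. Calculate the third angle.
Sum of angles in a triangle = 180 degrees
Third angle = 180 - 68 - 74
Third angle = 38 degrees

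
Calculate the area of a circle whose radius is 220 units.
Area = pi * r²
Area = pi * 220²
Area = pi * 48400
Area = 152053.08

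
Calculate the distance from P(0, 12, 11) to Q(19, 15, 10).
d = √[(19)² + (3)² + (-1)²] = √371 = 19.26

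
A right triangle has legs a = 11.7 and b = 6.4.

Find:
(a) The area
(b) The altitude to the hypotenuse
(a) Area = ½ab = ½·11.7·6.4 = 37.44
(b) Hypotenuse c = √(11.7² + 6.4²) = √177.85 = 13.336
    Area = ½·c·h_c  →  h_c = 2·Area/c = 2·37.44/13.336 = 5.615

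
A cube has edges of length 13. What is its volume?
Volume = s³
Volume = 13³
Volume = 2197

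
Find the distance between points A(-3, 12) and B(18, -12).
Using the distance formula: d = sqrt((x₂-x₁)² + (y₂-y₁)²)
dx = 18 - (-3) = 21
dy = (-12) - 12 = -24
d = sqrt(21² + (-24)²) = sqrt(441 + 576) = sqrt(1017) = 31.89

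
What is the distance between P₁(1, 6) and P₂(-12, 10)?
Using the distance formula: d = sqrt((x₂-x₁)² + (y₂-y₁)²)
dx = (-12) - 1 = -13
dy = 10 - 6 = 4
d = sqrt((-13)² + 4²) = sqrt(169 + 16) = sqrt(185) = 13.60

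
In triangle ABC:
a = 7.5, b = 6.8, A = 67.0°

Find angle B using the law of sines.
sin(B)/b = sin(A)/a
sin(B) = b·sin(A)/a = 6.8·sin(67.0°)/7.5 = 0.834591
B = arcsin(0.834591) = 56.57°  (b ≤ a, so B ≤ A and the acute solution is unique)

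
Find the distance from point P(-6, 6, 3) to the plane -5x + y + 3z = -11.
d = |(-5)(-6) + 1(6) + 3(3) - (-11)| / √((-5)² + 1² + 3²) = 56/√35 = 9.466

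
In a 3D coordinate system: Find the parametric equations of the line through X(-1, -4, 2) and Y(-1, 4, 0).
Direction vector d = Y - X = (0, 8, -2)
x = -1, y = -4 + 8t, z = 2 - 2t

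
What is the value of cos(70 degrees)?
cos(70 degrees) = 0.342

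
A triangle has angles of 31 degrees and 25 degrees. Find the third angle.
Sum of angles in a triangle = 180 degrees
Third angle = 180 - 31 - 25
Third angle = 124 degrees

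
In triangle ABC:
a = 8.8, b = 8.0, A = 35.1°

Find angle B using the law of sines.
sin(B)/b = sin(A)/a
sin(B) = b·sin(A)/a = 8.0·sin(35.1°)/8.8 = 0.522732
B = arcsin(0.522732) = 31.52°  (b ≤ a, so B ≤ A and the acute solution is unique)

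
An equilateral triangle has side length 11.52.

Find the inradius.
For an equilateral triangle, r = s/(2√3) where s is the side.
r = 11.52/(2√3) = 11.52/3.464102 = 3.326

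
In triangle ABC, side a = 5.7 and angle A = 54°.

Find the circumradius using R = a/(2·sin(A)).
R = a/(2·sin(A)) = 5.7/(2·sin(54°))
R = 5.7/(2·0.809017) = 5.7/1.618034 = 3.523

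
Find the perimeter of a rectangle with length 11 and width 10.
Perimeter = 2 * (length + width)
Perimeter = 2 * (11 + 10)
Perimeter = 2 * 21
Perimeter = 42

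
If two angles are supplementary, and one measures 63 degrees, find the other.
Supplementary angles sum to 180 degrees.
Other angle = 180 - 63
Other angle = 117 degrees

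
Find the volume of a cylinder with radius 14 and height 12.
Volume = pi * r² * h
Volume = pi * 14² * 12
Volume = pi * 196 * 12
Volume = pi * 2352
Volume = 7389.03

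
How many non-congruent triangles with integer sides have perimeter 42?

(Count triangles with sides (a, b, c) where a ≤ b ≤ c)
With a ≤ b ≤ c and a + b + c = 42, the triangle inequality a + b > c gives c < 42/2, so c ≤ 20.
Iterate a from 1 to ⌊p/3⌋ = 14; for each a, b ranges from a to ⌊(p−a)/2⌋ with c = p − a − b, keeping only c ≥ b.
Triples: (2, 20, 20), (3, 19, 20), (4, 18, 20), …
Count = 37 triangles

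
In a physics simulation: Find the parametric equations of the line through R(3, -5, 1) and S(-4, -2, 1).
Direction vector d = S - R = (-7, 3, 0)
x = 3 - 7t, y = -5 + 3t, z = 1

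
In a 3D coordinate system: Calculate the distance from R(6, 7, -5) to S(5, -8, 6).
d = √[(-1)² + (-15)² + (11)²] = √347 = 18.63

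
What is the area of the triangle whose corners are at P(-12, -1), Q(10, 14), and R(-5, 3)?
Using the coordinate formula: Area = (1/2)|x₁(y₂-y₃) + x₂(y₃-y₁) + x₃(y₁-y₂)|
Area = (1/2)|(-12)(14-3) + 10(3-(-1)) + (-5)((-1)-14)|
Area = (1/2)|(-12)*11 + 10*4 + (-5)*(-15)|
Area = (1/2)|(-132) + 40 + 75|
Area = (1/2)*17 = 8.50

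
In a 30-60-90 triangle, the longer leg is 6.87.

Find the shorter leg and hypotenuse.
In a 30-60-90 triangle, sides are in ratio 1 : √3 : 2.
Long leg = short leg·√3  →  short leg = 6.87/√3 = 3.966
Hypotenuse = 2·(short leg) = 2·6.87/√3 = 7.933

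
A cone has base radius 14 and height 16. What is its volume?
Volume = (1/3) * pi * r² * h
Volume = (1/3) * pi * 14² * 16
Volume = (1/3) * pi * 196 * 16
Volume = (1/3) * pi * 3136
Volume = 3284.01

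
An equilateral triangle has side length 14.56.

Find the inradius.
For an equilateral triangle, r = s/(2√3) where s is the side.
r = 14.56/(2√3) = 14.56/3.464102 = 4.203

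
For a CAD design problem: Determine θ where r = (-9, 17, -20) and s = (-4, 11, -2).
r·s = 263, |r|² = 770, |s|² = 141
cos θ = 263/√108570 ≈ 0.7982
θ ≈ 37.04°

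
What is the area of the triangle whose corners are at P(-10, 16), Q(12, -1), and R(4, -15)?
Using the coordinate formula: Area = (1/2)|x₁(y₂-y₃) + x₂(y₃-y₁) + x₃(y₁-y₂)|
Area = (1/2)|(-10)((-1)-(-15)) + 12((-15)-16) + 4(16-(-1))|
Area = (1/2)|(-10)*14 + 12*(-31) + 4*17|
Area = (1/2)|(-140) + (-372) + 68|
Area = (1/2)*444 = 222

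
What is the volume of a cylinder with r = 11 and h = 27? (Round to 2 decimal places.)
Volume = pi * r² * h
Volume = pi * 11² * 27
Volume = pi * 121 * 27
Volume = pi * 3267
Volume = 10263.58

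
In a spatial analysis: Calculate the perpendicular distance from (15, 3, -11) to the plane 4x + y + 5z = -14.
d = |4(15) + 1(3) + 5(-11) - (-14)| / √(4² + 1² + 5²) = 22/√42 = 3.395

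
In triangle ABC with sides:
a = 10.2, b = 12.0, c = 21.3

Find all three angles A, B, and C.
By the law of cosines:
cos(A) = (b² + c² - a²)/(2bc) = 0.965669  →  A = 15.06°
cos(B) = (a² + c² - b²)/(2ac) = 0.952154  →  B = 17.8°
cos(C) = (a² + b² - c²)/(2ab) = -0.840074  →  C = 147.1°
Check: A + B + C = 180.0° ✓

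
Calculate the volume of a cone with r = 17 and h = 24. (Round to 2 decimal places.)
Volume = (1/3) * pi * r² * h
Volume = (1/3) * pi * 17² * 24
Volume = (1/3) * pi * 289 * 24
Volume = (1/3) * pi * 6936
Volume = 7263.36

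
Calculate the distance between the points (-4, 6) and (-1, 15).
Using the distance formula: d = sqrt((x₂-x₁)² + (y₂-y₁)²)
dx = (-1) - (-4) = 3
dy = 15 - 6 = 9
d = sqrt(3² + 9²) = sqrt(9 + 81) = sqrt(90) = 9.49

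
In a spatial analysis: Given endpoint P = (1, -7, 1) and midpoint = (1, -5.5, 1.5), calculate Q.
Q = (2×1 - 1, 2×(-5.5) - (-7), 2×1.5 - 1) = (1, -4, 2)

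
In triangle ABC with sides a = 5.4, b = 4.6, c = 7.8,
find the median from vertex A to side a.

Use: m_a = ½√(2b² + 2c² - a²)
m_a = ½√(2·4.6² + 2·7.8² - 5.4²)
m_a = ½√(42.32 + 121.68 - 29.16) = ½√134.84 = 5.806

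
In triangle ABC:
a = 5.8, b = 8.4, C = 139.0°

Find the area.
Using A = ½ab·sin(C):
A = ½·5.8·8.4·sin(139.0°) = ½·48.72·0.656059 = 15.98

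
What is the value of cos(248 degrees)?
cos(248 degrees) = -0.3746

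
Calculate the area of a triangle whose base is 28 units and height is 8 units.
Area = (1/2) * base * height
Area = (1/2) * 28 * 8
Area = 112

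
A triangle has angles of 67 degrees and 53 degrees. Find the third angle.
Sum of angles in a triangle = 180 degrees
Third angle = 180 - 67 - 53
Third angle = 60 degrees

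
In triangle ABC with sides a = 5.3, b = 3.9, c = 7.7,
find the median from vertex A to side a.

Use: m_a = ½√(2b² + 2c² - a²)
m_a = ½√(2·3.9² + 2·7.7² - 5.3²)
m_a = ½√(30.42 + 118.58 - 28.09) = ½√120.91 = 5.498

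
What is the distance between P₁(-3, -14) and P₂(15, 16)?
Using the distance formula: d = sqrt((x₂-x₁)² + (y₂-y₁)²)
dx = 15 - (-3) = 18
dy = 16 - (-14) = 30
d = sqrt(18² + 30²) = sqrt(324 + 900) = sqrt(1224) = 34.99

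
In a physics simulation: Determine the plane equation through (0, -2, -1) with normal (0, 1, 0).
d = n·P = (0)(0) + (1)(-2) + (0)(-1) = -2
Plane: y = -2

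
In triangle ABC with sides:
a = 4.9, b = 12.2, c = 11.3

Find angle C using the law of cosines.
cos(C) = (a² + b² - c²)/(2ab)
cos(C) = (4.9² + 12.2² - 11.3²)/(2·4.9·12.2) = 45.16/119.56 = 0.377718
C = arccos(0.377718) = 67.81°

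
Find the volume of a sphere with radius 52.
Volume = (4/3) * pi * r³
Volume = (4/3) * pi * 52³
Volume = (4/3) * pi * 140608
Volume = 588977.41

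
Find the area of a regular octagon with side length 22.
For a regular 8-gon with side length s = 22:
Apothem a = s / (2*tan(pi/8)) = 22 / (2*tan(pi/8)) ≈ 26.55635
Perimeter P = 8 * 22 = 176
Area = (1/2) * P * a = (1/2) * 176 * 26.55635 = 2336.96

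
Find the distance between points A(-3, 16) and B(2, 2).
Using the distance formula: d = sqrt((x₂-x₁)² + (y₂-y₁)²)
dx = 2 - (-3) = 5
dy = 2 - 16 = -14
d = sqrt(5² + (-14)²) = sqrt(25 + 196) = sqrt(221) = 14.87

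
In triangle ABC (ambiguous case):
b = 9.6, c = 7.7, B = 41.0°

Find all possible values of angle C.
sin(C)/c = sin(B)/b  →  sin(C) = c·sin(B)/b = 7.7·sin(41.0°)/9.6 = 0.526214
C₁ = arcsin(0.526214) = 31.75°,  C₂ = 180° - C₁ = 148.25°
Check C₂: A = 180° - 41.0° - 148.25° = -9.25° ≤ 0, rejected
C = 31.75° (one solution)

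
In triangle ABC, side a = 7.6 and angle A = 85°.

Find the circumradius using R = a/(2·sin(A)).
R = a/(2·sin(A)) = 7.6/(2·sin(85°))
R = 7.6/(2·0.996195) = 7.6/1.992389 = 3.815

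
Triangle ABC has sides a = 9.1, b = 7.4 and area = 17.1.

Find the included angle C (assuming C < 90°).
Area = ½ab·sin(C)  →  sin(C) = 2·Area/(ab)
sin(C) = 2·17.1/(9.1·7.4) = 0.507871
C = arcsin(0.507871) = 30.52°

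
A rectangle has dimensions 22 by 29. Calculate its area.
Area = length * width
Area = 22 * 29
Area = 638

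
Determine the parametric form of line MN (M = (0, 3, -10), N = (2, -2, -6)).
Direction vector d = N - M = (2, -5, 4)
x = 0 + 2t, y = 3 - 5t, z = -10 + 4t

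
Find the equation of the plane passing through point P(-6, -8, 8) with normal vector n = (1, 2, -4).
d = n·P = (1)(-6) + (2)(-8) + (-4)(8) = -54
Plane: x + 2y - 4z = -54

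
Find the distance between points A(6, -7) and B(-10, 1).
Using the distance formula: d = sqrt((x₂-x₁)² + (y₂-y₁)²)
dx = (-10) - 6 = -16
dy = 1 - (-7) = 8
d = sqrt((-16)² + 8²) = sqrt(256 + 64) = sqrt(320) = 17.89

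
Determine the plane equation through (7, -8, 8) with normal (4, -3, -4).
d = n·P = (4)(7) + (-3)(-8) + (-4)(8) = 20
Plane: 4x - 3y - 4z = 20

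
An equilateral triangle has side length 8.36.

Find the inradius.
For an equilateral triangle, r = s/(2√3) where s is the side.
r = 8.36/(2√3) = 8.36/3.464102 = 2.413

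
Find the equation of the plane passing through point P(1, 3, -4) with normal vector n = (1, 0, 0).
d = n·P = (1)(1) + (0)(3) + (0)(-4) = 1
Plane: x = 1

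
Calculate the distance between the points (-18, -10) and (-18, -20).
Using the distance formula: d = sqrt((x₂-x₁)² + (y₂-y₁)²)
dx = (-18) - (-18) = 0
dy = (-20) - (-10) = -10
d = sqrt(0² + (-10)²) = sqrt(0 + 100) = sqrt(100) = 10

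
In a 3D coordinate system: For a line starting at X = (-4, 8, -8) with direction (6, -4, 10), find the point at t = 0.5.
P(0.5) = (-4 + 6(0.5), 8 + (-4)(0.5), -8 + 10(0.5)) = (-1, 6, -3)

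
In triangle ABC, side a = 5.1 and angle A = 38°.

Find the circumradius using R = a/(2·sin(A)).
R = a/(2·sin(A)) = 5.1/(2·sin(38°))
R = 5.1/(2·0.615661) = 5.1/1.231323 = 4.142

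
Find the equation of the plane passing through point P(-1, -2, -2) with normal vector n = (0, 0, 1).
d = n·P = (0)(-1) + (0)(-2) + (1)(-2) = -2
Plane: z = -2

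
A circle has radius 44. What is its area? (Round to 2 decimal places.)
Area = pi * r²
Area = pi * 44²
Area = pi * 1936
Area = 6082.12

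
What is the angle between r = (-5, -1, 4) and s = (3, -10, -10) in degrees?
r·s = -45, |r|² = 42, |s|² = 209
cos θ = -45/√8778 ≈ -0.4803
θ ≈ 118.7°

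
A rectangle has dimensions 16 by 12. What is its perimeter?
Perimeter = 2 * (length + width)
Perimeter = 2 * (16 + 12)
Perimeter = 2 * 28
Perimeter = 56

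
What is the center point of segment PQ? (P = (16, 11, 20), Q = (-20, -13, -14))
Midpoint = ((16-20)/2, (11-13)/2, (20-14)/2) = (-2, -1, 3)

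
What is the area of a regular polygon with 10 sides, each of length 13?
For a regular 10-gon with side length s = 13:
Apothem a = s / (2*tan(pi/10)) = 13 / (2*tan(pi/10)) ≈ 20.0049
Perimeter P = 10 * 13 = 130
Area = (1/2) * P * a = (1/2) * 130 * 20.0049 = 1300.32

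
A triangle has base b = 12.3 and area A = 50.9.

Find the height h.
A = ½bh  →  h = 2A/b
h = 2·50.9/12.3 = 8.276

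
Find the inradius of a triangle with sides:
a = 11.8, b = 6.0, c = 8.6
s = (a+b+c)/2 = (11.8+6.0+8.6)/2 = 13.2
Area = √(s(s-a)(s-b)(s-c)) = √(13.2·1.4·7.2·4.6) = 24.7398
r = Area/s = 24.7398/13.2 = 1.874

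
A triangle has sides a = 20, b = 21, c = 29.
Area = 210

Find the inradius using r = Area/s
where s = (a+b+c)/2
s = (20+21+29)/2 = 35
r = Area/s = 210/35 = 6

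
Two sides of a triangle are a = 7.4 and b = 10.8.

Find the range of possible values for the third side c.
By the triangle inequality: |a - b| < c < a + b
|7.4 - 10.8| < c < 7.4 + 10.8
3.4 < c < 18.2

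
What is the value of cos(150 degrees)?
cos(150 degrees) = -0.866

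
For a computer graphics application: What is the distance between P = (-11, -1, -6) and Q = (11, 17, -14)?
d = √[(22)² + (18)² + (-8)²] = √872 = 29.53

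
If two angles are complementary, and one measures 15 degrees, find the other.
Complementary angles sum to 90 degrees.
Other angle = 90 - 15
Other angle = 75 degrees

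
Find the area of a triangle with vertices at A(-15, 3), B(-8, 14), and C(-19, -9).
Using the coordinate formula: Area = (1/2)|x₁(y₂-y₃) + x₂(y₃-y₁) + x₃(y₁-y₂)|
Area = (1/2)|(-15)(14-(-9)) + (-8)((-9)-3) + (-19)(3-14)|
Area = (1/2)|(-15)*23 + (-8)*(-12) + (-19)*(-11)|
Area = (1/2)|(-345) + 96 + 209|
Area = (1/2)*40 = 20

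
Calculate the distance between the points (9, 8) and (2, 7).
Using the distance formula: d = sqrt((x₂-x₁)² + (y₂-y₁)²)
dx = 2 - 9 = -7
dy = 7 - 8 = -1
d = sqrt((-7)² + (-1)²) = sqrt(49 + 1) = sqrt(50) = 7.07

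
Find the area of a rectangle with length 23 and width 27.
Area = length * width
Area = 23 * 27
Area = 621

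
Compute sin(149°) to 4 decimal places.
sin(149 degrees) = 0.515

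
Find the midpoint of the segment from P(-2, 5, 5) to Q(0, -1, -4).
Midpoint = ((-2+0)/2, (5-1)/2, (5-4)/2) = (-1, 2, 0.5)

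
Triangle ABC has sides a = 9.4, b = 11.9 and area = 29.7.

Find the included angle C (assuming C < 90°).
Area = ½ab·sin(C)  →  sin(C) = 2·Area/(ab)
sin(C) = 2·29.7/(9.4·11.9) = 0.531021
C = arcsin(0.531021) = 32.07°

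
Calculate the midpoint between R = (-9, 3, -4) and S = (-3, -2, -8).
Midpoint = ((-9-3)/2, (3-2)/2, (-4-8)/2) = (-6, 0.5, -6)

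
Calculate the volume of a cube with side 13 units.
Volume = s³
Volume = 13³
Volume = 2197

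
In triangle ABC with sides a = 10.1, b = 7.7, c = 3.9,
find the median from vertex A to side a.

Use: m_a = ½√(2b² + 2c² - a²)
m_a = ½√(2·7.7² + 2·3.9² - 10.1²)
m_a = ½√(118.58 + 30.42 - 102.01) = ½√46.99 = 3.427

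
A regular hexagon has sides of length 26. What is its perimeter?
Perimeter = number of sides * side length
Perimeter = 6 * 26
Perimeter = 156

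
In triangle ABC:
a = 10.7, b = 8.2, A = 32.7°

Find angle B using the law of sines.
sin(B)/b = sin(A)/a
sin(B) = b·sin(A)/a = 8.2·sin(32.7°)/10.7 = 0.414016
B = arcsin(0.414016) = 24.46°  (b ≤ a, so B ≤ A and the acute solution is unique)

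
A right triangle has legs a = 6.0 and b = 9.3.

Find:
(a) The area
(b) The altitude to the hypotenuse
(a) Area = ½ab = ½·6.0·9.3 = 27.9
(b) Hypotenuse c = √(6.0² + 9.3²) = √122.49 = 11.0675
    Area = ½·c·h_c  →  h_c = 2·Area/c = 2·27.9/11.0675 = 5.042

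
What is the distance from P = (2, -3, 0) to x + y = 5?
d = |1(2) + 1(-3) + 0(0) - (5)| / √(1² + 1² + 0²) = 6/√2 = 4.243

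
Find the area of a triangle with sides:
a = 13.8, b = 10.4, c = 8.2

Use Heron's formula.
s = (a+b+c)/2 = (13.8+10.4+8.2)/2 = 16.2
A = √(s(s-a)(s-b)(s-c)) = √(16.2·2.4·5.8·8)
A = √1804.03 = 42.47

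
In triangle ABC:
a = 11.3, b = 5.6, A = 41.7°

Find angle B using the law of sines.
sin(B)/b = sin(A)/a
sin(B) = b·sin(A)/a = 5.6·sin(41.7°)/11.3 = 0.329672
B = arcsin(0.329672) = 19.25°  (b ≤ a, so B ≤ A and the acute solution is unique)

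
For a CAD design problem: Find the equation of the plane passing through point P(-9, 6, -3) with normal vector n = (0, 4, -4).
d = n·P = (0)(-9) + (4)(6) + (-4)(-3) = 36
Plane: 4y - 4z = 36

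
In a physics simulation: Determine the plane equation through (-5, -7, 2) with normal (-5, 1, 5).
d = n·P = (-5)(-5) + (1)(-7) + (5)(2) = 28
Plane: -5x + y + 5z = 28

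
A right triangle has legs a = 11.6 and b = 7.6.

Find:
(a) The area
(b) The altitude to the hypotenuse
(a) Area = ½ab = ½·11.6·7.6 = 44.08
(b) Hypotenuse c = √(11.6² + 7.6²) = √192.32 = 13.8679
    Area = ½·c·h_c  →  h_c = 2·Area/c = 2·44.08/13.8679 = 6.357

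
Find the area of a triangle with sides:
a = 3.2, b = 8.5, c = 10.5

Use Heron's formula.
s = (a+b+c)/2 = (3.2+8.5+10.5)/2 = 11.1
A = √(s(s-a)(s-b)(s-c)) = √(11.1·7.9·2.6·0.6)
A = √136.796 = 11.7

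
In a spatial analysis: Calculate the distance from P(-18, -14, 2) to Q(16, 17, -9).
d = √[(34)² + (31)² + (-11)²] = √2238 = 47.31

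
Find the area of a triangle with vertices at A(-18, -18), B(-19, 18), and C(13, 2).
Using the coordinate formula: Area = (1/2)|x₁(y₂-y₃) + x₂(y₃-y₁) + x₃(y₁-y₂)|
Area = (1/2)|(-18)(18-2) + (-19)(2-(-18)) + 13((-18)-18)|
Area = (1/2)|(-18)*16 + (-19)*20 + 13*(-36)|
Area = (1/2)|(-288) + (-380) + (-468)|
Area = (1/2)*1136 = 568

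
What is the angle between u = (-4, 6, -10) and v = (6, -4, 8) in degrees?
u·v = -128, |u|² = 152, |v|² = 116
cos θ = -128/√17632 ≈ -0.964
θ ≈ 164.6°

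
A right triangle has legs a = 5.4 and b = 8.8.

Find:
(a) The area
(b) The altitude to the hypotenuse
(a) Area = ½ab = ½·5.4·8.8 = 23.76
(b) Hypotenuse c = √(5.4² + 8.8²) = √106.6 = 10.3247
    Area = ½·c·h_c  →  h_c = 2·Area/c = 2·23.76/10.3247 = 4.603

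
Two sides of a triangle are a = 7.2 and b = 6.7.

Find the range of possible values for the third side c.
By the triangle inequality: |a - b| < c < a + b
|7.2 - 6.7| < c < 7.2 + 6.7
0.5 < c < 13.9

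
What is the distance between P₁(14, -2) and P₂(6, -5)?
Using the distance formula: d = sqrt((x₂-x₁)² + (y₂-y₁)²)
dx = 6 - 14 = -8
dy = (-5) - (-2) = -3
d = sqrt((-8)² + (-3)²) = sqrt(64 + 9) = sqrt(73) = 8.54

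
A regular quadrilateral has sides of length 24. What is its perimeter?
Perimeter = number of sides * side length
Perimeter = 4 * 24
Perimeter = 96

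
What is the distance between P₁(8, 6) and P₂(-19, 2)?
Using the distance formula: d = sqrt((x₂-x₁)² + (y₂-y₁)²)
dx = (-19) - 8 = -27
dy = 2 - 6 = -4
d = sqrt((-27)² + (-4)²) = sqrt(729 + 16) = sqrt(745) = 27.29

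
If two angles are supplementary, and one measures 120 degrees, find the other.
Supplementary angles sum to 180 degrees.
Other angle = 180 - 120
Other angle = 60 degrees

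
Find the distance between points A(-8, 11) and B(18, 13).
Using the distance formula: d = sqrt((x₂-x₁)² + (y₂-y₁)²)
dx = 18 - (-8) = 26
dy = 13 - 11 = 2
d = sqrt(26² + 2²) = sqrt(676 + 4) = sqrt(680) = 26.08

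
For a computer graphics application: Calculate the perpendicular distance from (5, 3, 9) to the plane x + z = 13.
d = |1(5) + 0(3) + 1(9) - (13)| / √(1² + 0² + 1²) = 1/√2 = 0.7071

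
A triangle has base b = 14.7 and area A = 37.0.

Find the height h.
A = ½bh  →  h = 2A/b
h = 2·37.0/14.7 = 5.034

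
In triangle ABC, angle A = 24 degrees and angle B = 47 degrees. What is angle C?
Sum of angles in a triangle = 180 degrees
Third angle = 180 - 24 - 47
Third angle = 109 degrees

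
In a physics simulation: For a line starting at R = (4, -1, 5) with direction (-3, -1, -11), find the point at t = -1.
P(-1) = (4 + (-3)(-1), -1 + (-1)(-1), 5 + (-11)(-1)) = (7, 0, 16)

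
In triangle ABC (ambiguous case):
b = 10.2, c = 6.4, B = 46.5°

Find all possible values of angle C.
sin(C)/c = sin(B)/b  →  sin(C) = c·sin(B)/b = 6.4·sin(46.5°)/10.2 = 0.455137
C₁ = arcsin(0.455137) = 27.07°,  C₂ = 180° - C₁ = 152.93°
Check C₂: A = 180° - 46.5° - 152.93° = -19.43° ≤ 0, rejected
C = 27.07° (one solution)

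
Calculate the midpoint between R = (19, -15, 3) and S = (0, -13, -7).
Midpoint = ((19+0)/2, (-15-13)/2, (3-7)/2) = (9.5, -14, -2)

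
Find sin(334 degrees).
sin(334 degrees) = -0.4384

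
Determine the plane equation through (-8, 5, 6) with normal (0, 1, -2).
d = n·P = (0)(-8) + (1)(5) + (-2)(6) = -7
Plane: y - 2z = -7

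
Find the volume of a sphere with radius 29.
Volume = (4/3) * pi * r³
Volume = (4/3) * pi * 29³
Volume = (4/3) * pi * 24389
Volume = 102160.40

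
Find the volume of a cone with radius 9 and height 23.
Volume = (1/3) * pi * r² * h
Volume = (1/3) * pi * 9² * 23
Volume = (1/3) * pi * 81 * 23
Volume = (1/3) * pi * 1863
Volume = 1950.93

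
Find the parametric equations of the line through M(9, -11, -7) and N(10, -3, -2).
Direction vector d = N - M = (1, 8, 5)
x = 9 + t, y = -11 + 8t, z = -7 + 5t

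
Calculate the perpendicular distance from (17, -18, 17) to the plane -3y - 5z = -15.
d = |0(17) + (-3)(-18) + (-5)(17) - (-15)| / √(0² + (-3)² + (-5)²) = 16/√34 = 2.744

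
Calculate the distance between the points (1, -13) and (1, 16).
Using the distance formula: d = sqrt((x₂-x₁)² + (y₂-y₁)²)
dx = 1 - 1 = 0
dy = 16 - (-13) = 29
d = sqrt(0² + 29²) = sqrt(0 + 841) = sqrt(841) = 29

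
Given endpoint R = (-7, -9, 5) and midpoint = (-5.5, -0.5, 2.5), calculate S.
S = (2×(-5.5) - (-7), 2×(-0.5) - (-9), 2×2.5 - 5) = (-4, 8, 0)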